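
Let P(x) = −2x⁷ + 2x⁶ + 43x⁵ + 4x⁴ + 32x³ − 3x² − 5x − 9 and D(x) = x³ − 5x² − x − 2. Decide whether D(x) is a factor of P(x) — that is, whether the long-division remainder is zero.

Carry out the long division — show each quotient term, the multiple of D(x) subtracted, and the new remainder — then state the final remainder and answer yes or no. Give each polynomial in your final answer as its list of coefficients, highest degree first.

Step 1: lead(−2x⁷ + 2x⁶ + 43x⁵ + 4x⁴ + 32x³ − 3x² − 5x − 9) ÷ lead(D) = −2x⁷ ÷ x³ = −2x⁴. Subtract (−2x⁴)·D = −2x⁷ + 10x⁶ + 2x⁵ + 4x⁴. Remainder: −8x⁶ + 41x⁵ + 32x³ − 3x² − 5x − 9.
Step 2: lead(−8x⁶ + 41x⁵ + 32x³ − 3x² − 5x − 9) ÷ lead(D) = −8x⁶ ÷ x³ = −8x³. Subtract (−8x³)·D = −8x⁶ + 40x⁵ + 8x⁴ + 16x³. Remainder: x⁵ − 8x⁴ + 16x³ − 3x² − 5x − 9.
Step 3: lead(x⁵ − 8x⁴ + 16x³ − 3x² − 5x − 9) ÷ lead(D) = x⁵ ÷ x³ = x². Subtract (x²)·D = x⁵ − 5x⁴ − x³ − 2x². Remainder: −3x⁴ + 17x³ − x² − 5x − 9.
Step 4: lead(−3x⁴ + 17x³ − x² − 5x − 9) ÷ lead(D) = −3x⁴ ÷ x³ = −3x. Subtract (−3x)·D = −3x⁴ + 15x³ + 3x² + 6x. Remainder: 2x³ − 4x² − 11x − 9.
Step 5: lead(2x³ − 4x² − 11x − 9) ÷ lead(D) = 2x³ ÷ x³ = 2. Subtract (2)·D = 2x³ − 10x² − 2x − 4. Remainder: 6x² − 9x − 5.

R = [6, -9, -5], so D(x) is not a factor of P(x). no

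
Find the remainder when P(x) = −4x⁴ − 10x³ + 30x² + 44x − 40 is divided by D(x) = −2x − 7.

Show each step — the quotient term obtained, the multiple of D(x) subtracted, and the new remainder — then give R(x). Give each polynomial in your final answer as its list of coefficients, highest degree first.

R = [2]

Step 1: lead(−4x⁴ − 10x³ + 30x² + 44x − 40) ÷ lead(D) = −4x⁴ ÷ −2x = 2x³. Subtract (2x³)·D = −4x⁴ − 14x³. Remainder: 4x³ + 30x² + 44x − 40.
Step 2: lead(4x³ + 30x² + 44x − 40) ÷ lead(D) = 4x³ ÷ −2x = −2x². Subtract (−2x²)·D = 4x³ + 14x². Remainder: 16x² + 44x − 40.
Step 3: lead(16x² + 44x − 40) ÷ lead(D) = 16x² ÷ −2x = −8x. Subtract (−8x)·D = 16x² + 56x. Remainder: −12x − 40.
Step 4: lead(−12x − 40) ÷ lead(D) = −12x ÷ −2x = 6. Subtract (6)·D = −12x − 42. Remainder: 2.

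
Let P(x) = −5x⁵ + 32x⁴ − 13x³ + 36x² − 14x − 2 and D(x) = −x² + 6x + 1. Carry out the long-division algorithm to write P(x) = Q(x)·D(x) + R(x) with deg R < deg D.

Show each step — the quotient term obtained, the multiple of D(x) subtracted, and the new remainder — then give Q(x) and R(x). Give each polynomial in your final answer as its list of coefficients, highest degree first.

Step 1: lead(−5x⁵ + 32x⁴ − 13x³ + 36x² − 14x − 2) ÷ lead(D) = −5x⁵ ÷ −x² = 5x³. Subtract (5x³)·D = −5x⁵ + 30x⁴ + 5x³. Remainder: 2x⁴ − 18x³ + 36x² − 14x − 2.
Step 2: lead(2x⁴ − 18x³ + 36x² − 14x − 2) ÷ lead(D) = 2x⁴ ÷ −x² = −2x². Subtract (−2x²)·D = 2x⁴ − 12x³ − 2x². Remainder: −6x³ + 38x² − 14x − 2.
Step 3: lead(−6x³ + 38x² − 14x − 2) ÷ lead(D) = −6x³ ÷ −x² = 6x. Subtract (6x)·D = −6x³ + 36x² + 6x. Remainder: 2x² − 20x − 2.
Step 4: lead(2x² − 20x − 2) ÷ lead(D) = 2x² ÷ −x² = −2. Subtract (−2)·D = 2x² − 12x − 2. Remainder: −8x.

Q = [5, -2, 6, -2]; R = [-8, 0]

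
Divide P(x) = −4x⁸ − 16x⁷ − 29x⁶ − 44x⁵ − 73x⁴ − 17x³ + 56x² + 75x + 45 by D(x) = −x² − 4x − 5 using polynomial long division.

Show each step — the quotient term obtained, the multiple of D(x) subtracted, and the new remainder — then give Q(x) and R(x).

Q(x) = 4x⁶ + 9x⁴ + 8x³ − 4x² − 7x − 8; R(x) = 8x + 5

Step 1: lead(−4x⁸ − 16x⁷ − 29x⁶ − 44x⁵ − 73x⁴ − 17x³ + 56x² + 75x + 45) ÷ lead(D) = −4x⁸ ÷ −x² = 4x⁶. Subtract (4x⁶)·D = −4x⁸ − 16x⁷ − 20x⁶. Remainder: −9x⁶ − 44x⁵ − 73x⁴ − 17x³ + 56x² + 75x + 45.
Step 2: lead(−9x⁶ − 44x⁵ − 73x⁴ − 17x³ + 56x² + 75x + 45) ÷ lead(D) = −9x⁶ ÷ −x² = 9x⁴. Subtract (9x⁴)·D = −9x⁶ − 36x⁵ − 45x⁴. Remainder: −8x⁵ − 28x⁴ − 17x³ + 56x² + 75x + 45.
Step 3: lead(−8x⁵ − 28x⁴ − 17x³ + 56x² + 75x + 45) ÷ lead(D) = −8x⁵ ÷ −x² = 8x³. Subtract (8x³)·D = −8x⁵ − 32x⁴ − 40x³. Remainder: 4x⁴ + 23x³ + 56x² + 75x + 45.
Step 4: lead(4x⁴ + 23x³ + 56x² + 75x + 45) ÷ lead(D) = 4x⁴ ÷ −x² = −4x². Subtract (−4x²)·D = 4x⁴ + 16x³ + 20x². Remainder: 7x³ + 36x² + 75x + 45.
Step 5: lead(7x³ + 36x² + 75x + 45) ÷ lead(D) = 7x³ ÷ −x² = −7x. Subtract (−7x)·D = 7x³ + 28x² + 35x. Remainder: 8x² + 40x + 45.
Step 6: lead(8x² + 40x + 45) ÷ lead(D) = 8x² ÷ −x² = −8. Subtract (−8)·D = 8x² + 32x + 40. Remainder: 8x + 5.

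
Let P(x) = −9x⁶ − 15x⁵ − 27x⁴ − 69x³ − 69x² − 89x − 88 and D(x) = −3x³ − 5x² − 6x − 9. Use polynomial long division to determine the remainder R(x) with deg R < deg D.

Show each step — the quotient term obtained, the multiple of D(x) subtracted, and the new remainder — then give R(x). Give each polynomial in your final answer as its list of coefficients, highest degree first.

R = [-6, -8, -7]

Step 1: lead(−9x⁶ − 15x⁵ − 27x⁴ − 69x³ − 69x² − 89x − 88) ÷ lead(D) = −9x⁶ ÷ −3x³ = 3x³. Subtract (3x³)·D = −9x⁶ − 15x⁵ − 18x⁴ − 27x³. Remainder: −9x⁴ − 42x³ − 69x² − 89x − 88.
Step 2: lead(−9x⁴ − 42x³ − 69x² − 89x − 88) ÷ lead(D) = −9x⁴ ÷ −3x³ = 3x. Subtract (3x)·D = −9x⁴ − 15x³ − 18x² − 27x. Remainder: −27x³ − 51x² − 62x − 88.
Step 3: lead(−27x³ − 51x² − 62x − 88) ÷ lead(D) = −27x³ ÷ −3x³ = 9. Subtract (9)·D = −27x³ − 45x² − 54x − 81. Remainder: −6x² − 8x − 7.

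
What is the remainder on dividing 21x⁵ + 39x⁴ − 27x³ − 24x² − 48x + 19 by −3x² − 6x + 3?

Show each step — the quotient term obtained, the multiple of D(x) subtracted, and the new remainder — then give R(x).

Step 1: lead(21x⁵ + 39x⁴ − 27x³ − 24x² − 48x + 19) ÷ lead(D) = 21x⁵ ÷ −3x² = −7x³. Subtract (−7x³)·D = 21x⁵ + 42x⁴ − 21x³. Remainder: −3x⁴ − 6x³ − 24x² − 48x + 19.
Step 2: lead(−3x⁴ − 6x³ − 24x² − 48x + 19) ÷ lead(D) = −3x⁴ ÷ −3x² = x². Subtract (x²)·D = −3x⁴ − 6x³ + 3x². Remainder: −27x² − 48x + 19.
Step 3: lead(−27x² − 48x + 19) ÷ lead(D) = −27x² ÷ −3x² = 9. Subtract (9)·D = −27x² − 54x + 27. Remainder: 6x − 8.

R(x) = 6x − 8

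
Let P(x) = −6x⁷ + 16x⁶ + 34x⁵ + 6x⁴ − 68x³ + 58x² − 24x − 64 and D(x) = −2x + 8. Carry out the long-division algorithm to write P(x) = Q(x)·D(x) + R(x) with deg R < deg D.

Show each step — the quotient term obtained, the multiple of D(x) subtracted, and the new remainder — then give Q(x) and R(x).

Step 1: lead(−6x⁷ + 16x⁶ + 34x⁵ + 6x⁴ − 68x³ + 58x² − 24x − 64) ÷ lead(D) = −6x⁷ ÷ −2x = 3x⁶. Subtract (3x⁶)·D = −6x⁷ + 24x⁶. Remainder: −8x⁶ + 34x⁵ + 6x⁴ − 68x³ + 58x² − 24x − 64.
Step 2: lead(−8x⁶ + 34x⁵ + 6x⁴ − 68x³ + 58x² − 24x − 64) ÷ lead(D) = −8x⁶ ÷ −2x = 4x⁵. Subtract (4x⁵)·D = −8x⁶ + 32x⁵. Remainder: 2x⁵ + 6x⁴ − 68x³ + 58x² − 24x − 64.
Step 3: lead(2x⁵ + 6x⁴ − 68x³ + 58x² − 24x − 64) ÷ lead(D) = 2x⁵ ÷ −2x = −x⁴. Subtract (−x⁴)·D = 2x⁵ − 8x⁴. Remainder: 14x⁴ − 68x³ + 58x² − 24x − 64.
Step 4: lead(14x⁴ − 68x³ + 58x² − 24x − 64) ÷ lead(D) = 14x⁴ ÷ −2x = −7x³. Subtract (−7x³)·D = 14x⁴ − 56x³. Remainder: −12x³ + 58x² − 24x − 64.
Step 5: lead(−12x³ + 58x² − 24x − 64) ÷ lead(D) = −12x³ ÷ −2x = 6x². Subtract (6x²)·D = −12x³ + 48x². Remainder: 10x² − 24x − 64.
Step 6: lead(10x² − 24x − 64) ÷ lead(D) = 10x² ÷ −2x = −5x. Subtract (−5x)·D = 10x² − 40x. Remainder: 16x − 64.
Step 7: lead(16x − 64) ÷ lead(D) = 16x ÷ −2x = −8. Subtract (−8)·D = 16x − 64. Remainder: 0.

Q(x) = 3x⁶ + 4x⁵ − x⁴ − 7x³ + 6x² − 5x − 8; R(x) = 0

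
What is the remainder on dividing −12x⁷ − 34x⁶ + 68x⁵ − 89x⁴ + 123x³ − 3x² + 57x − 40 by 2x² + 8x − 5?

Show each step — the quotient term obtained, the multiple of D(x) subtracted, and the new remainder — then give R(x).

Step 1: lead(−12x⁷ − 34x⁶ + 68x⁵ − 89x⁴ + 123x³ − 3x² + 57x − 40) ÷ lead(D) = −12x⁷ ÷ 2x² = −6x⁵. Subtract (−6x⁵)·D = −12x⁷ − 48x⁶ + 30x⁵. Remainder: 14x⁶ + 38x⁵ − 89x⁴ + 123x³ − 3x² + 57x − 40.
Step 2: lead(14x⁶ + 38x⁵ − 89x⁴ + 123x³ − 3x² + 57x − 40) ÷ lead(D) = 14x⁶ ÷ 2x² = 7x⁴. Subtract (7x⁴)·D = 14x⁶ + 56x⁵ − 35x⁴. Remainder: −18x⁵ − 54x⁴ + 123x³ − 3x² + 57x − 40.
Step 3: lead(−18x⁵ − 54x⁴ + 123x³ − 3x² + 57x − 40) ÷ lead(D) = −18x⁵ ÷ 2x² = −9x³. Subtract (−9x³)·D = −18x⁵ − 72x⁴ + 45x³. Remainder: 18x⁴ + 78x³ − 3x² + 57x − 40.
Step 4: lead(18x⁴ + 78x³ − 3x² + 57x − 40) ÷ lead(D) = 18x⁴ ÷ 2x² = 9x². Subtract (9x²)·D = 18x⁴ + 72x³ − 45x². Remainder: 6x³ + 42x² + 57x − 40.
Step 5: lead(6x³ + 42x² + 57x − 40) ÷ lead(D) = 6x³ ÷ 2x² = 3x. Subtract (3x)·D = 6x³ + 24x² − 15x. Remainder: 18x² + 72x − 40.
Step 6: lead(18x² + 72x − 40) ÷ lead(D) = 18x² ÷ 2x² = 9. Subtract (9)·D = 18x² + 72x − 45. Remainder: 5.

R(x) = 5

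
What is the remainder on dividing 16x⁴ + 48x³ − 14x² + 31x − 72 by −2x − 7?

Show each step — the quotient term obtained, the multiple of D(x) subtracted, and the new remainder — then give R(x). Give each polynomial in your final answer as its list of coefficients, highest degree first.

Step 1: lead(16x⁴ + 48x³ − 14x² + 31x − 72) ÷ lead(D) = 16x⁴ ÷ −2x = −8x³. Subtract (−8x³)·D = 16x⁴ + 56x³. Remainder: −8x³ − 14x² + 31x − 72.
Step 2: lead(−8x³ − 14x² + 31x − 72) ÷ lead(D) = −8x³ ÷ −2x = 4x². Subtract (4x²)·D = −8x³ − 28x². Remainder: 14x² + 31x − 72.
Step 3: lead(14x² + 31x − 72) ÷ lead(D) = 14x² ÷ −2x = −7x. Subtract (−7x)·D = 14x² + 49x. Remainder: −18x − 72.
Step 4: lead(−18x − 72) ÷ lead(D) = −18x ÷ −2x = 9. Subtract (9)·D = −18x − 63. Remainder: −9.

R = [-9]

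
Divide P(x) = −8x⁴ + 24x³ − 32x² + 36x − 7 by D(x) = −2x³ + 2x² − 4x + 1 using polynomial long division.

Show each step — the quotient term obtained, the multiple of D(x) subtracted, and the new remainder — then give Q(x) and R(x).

Step 1: lead(−8x⁴ + 24x³ − 32x² + 36x − 7) ÷ lead(D) = −8x⁴ ÷ −2x³ = 4x. Subtract (4x)·D = −8x⁴ + 8x³ − 16x² + 4x. Remainder: 16x³ − 16x² + 32x − 7.
Step 2: lead(16x³ − 16x² + 32x − 7) ÷ lead(D) = 16x³ ÷ −2x³ = −8. Subtract (−8)·D = 16x³ − 16x² + 32x − 8. Remainder: 1.

Q(x) = 4x − 8; R(x) = 1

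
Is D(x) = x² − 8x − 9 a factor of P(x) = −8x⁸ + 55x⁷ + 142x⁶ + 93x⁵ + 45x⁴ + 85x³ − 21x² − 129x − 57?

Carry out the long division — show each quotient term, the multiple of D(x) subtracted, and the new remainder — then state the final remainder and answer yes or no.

R(x) = −3, so D(x) is not a factor of P(x). no

Step 1: lead(−8x⁸ + 55x⁷ + 142x⁶ + 93x⁵ + 45x⁴ + 85x³ − 21x² − 129x − 57) ÷ lead(D) = −8x⁸ ÷ x² = −8x⁶. Subtract (−8x⁶)·D = −8x⁸ + 64x⁷ + 72x⁶. Remainder: −9x⁷ + 70x⁶ + 93x⁵ + 45x⁴ + 85x³ − 21x² − 129x − 57.
Step 2: lead(−9x⁷ + 70x⁶ + 93x⁵ + 45x⁴ + 85x³ − 21x² − 129x − 57) ÷ lead(D) = −9x⁷ ÷ x² = −9x⁵. Subtract (−9x⁵)·D = −9x⁷ + 72x⁶ + 81x⁵. Remainder: −2x⁶ + 12x⁵ + 45x⁴ + 85x³ − 21x² − 129x − 57.
Step 3: lead(−2x⁶ + 12x⁵ + 45x⁴ + 85x³ − 21x² − 129x − 57) ÷ lead(D) = −2x⁶ ÷ x² = −2x⁴. Subtract (−2x⁴)·D = −2x⁶ + 16x⁵ + 18x⁴. Remainder: −4x⁵ + 27x⁴ + 85x³ − 21x² − 129x − 57.
Step 4: lead(−4x⁵ + 27x⁴ + 85x³ − 21x² − 129x − 57) ÷ lead(D) = −4x⁵ ÷ x² = −4x³. Subtract (−4x³)·D = −4x⁵ + 32x⁴ + 36x³. Remainder: −5x⁴ + 49x³ − 21x² − 129x − 57.
Step 5: lead(−5x⁴ + 49x³ − 21x² − 129x − 57) ÷ lead(D) = −5x⁴ ÷ x² = −5x². Subtract (−5x²)·D = −5x⁴ + 40x³ + 45x². Remainder: 9x³ − 66x² − 129x − 57.
Step 6: lead(9x³ − 66x² − 129x − 57) ÷ lead(D) = 9x³ ÷ x² = 9x. Subtract (9x)·D = 9x³ − 72x² − 81x. Remainder: 6x² − 48x − 57.
Step 7: lead(6x² − 48x − 57) ÷ lead(D) = 6x² ÷ x² = 6. Subtract (6)·D = 6x² − 48x − 54. Remainder: −3.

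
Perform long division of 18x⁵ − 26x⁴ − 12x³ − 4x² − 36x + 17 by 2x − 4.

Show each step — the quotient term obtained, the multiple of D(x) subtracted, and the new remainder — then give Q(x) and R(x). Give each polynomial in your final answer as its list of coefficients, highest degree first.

Q = [9, 5, 4, 6, -6]; R = [-7]

Step 1: lead(18x⁵ − 26x⁴ − 12x³ − 4x² − 36x + 17) ÷ lead(D) = 18x⁵ ÷ 2x = 9x⁴. Subtract (9x⁴)·D = 18x⁵ − 36x⁴. Remainder: 10x⁴ − 12x³ − 4x² − 36x + 17.
Step 2: lead(10x⁴ − 12x³ − 4x² − 36x + 17) ÷ lead(D) = 10x⁴ ÷ 2x = 5x³. Subtract (5x³)·D = 10x⁴ − 20x³. Remainder: 8x³ − 4x² − 36x + 17.
Step 3: lead(8x³ − 4x² − 36x + 17) ÷ lead(D) = 8x³ ÷ 2x = 4x². Subtract (4x²)·D = 8x³ − 16x². Remainder: 12x² − 36x + 17.
Step 4: lead(12x² − 36x + 17) ÷ lead(D) = 12x² ÷ 2x = 6x. Subtract (6x)·D = 12x² − 24x. Remainder: −12x + 17.
Step 5: lead(−12x + 17) ÷ lead(D) = −12x ÷ 2x = −6. Subtract (−6)·D = −12x + 24. Remainder: −7.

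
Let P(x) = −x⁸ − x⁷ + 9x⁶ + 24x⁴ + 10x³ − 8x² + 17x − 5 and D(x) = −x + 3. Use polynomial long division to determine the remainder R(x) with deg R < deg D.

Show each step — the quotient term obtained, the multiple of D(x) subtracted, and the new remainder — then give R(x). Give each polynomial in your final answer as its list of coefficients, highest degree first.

Step 1: lead(−x⁸ − x⁷ + 9x⁶ + 24x⁴ + 10x³ − 8x² + 17x − 5) ÷ lead(D) = −x⁸ ÷ −x = x⁷. Subtract (x⁷)·D = −x⁸ + 3x⁷. Remainder: −4x⁷ + 9x⁶ + 24x⁴ + 10x³ − 8x² + 17x − 5.
Step 2: lead(−4x⁷ + 9x⁶ + 24x⁴ + 10x³ − 8x² + 17x − 5) ÷ lead(D) = −4x⁷ ÷ −x = 4x⁶. Subtract (4x⁶)·D = −4x⁷ + 12x⁶. Remainder: −3x⁶ + 24x⁴ + 10x³ − 8x² + 17x − 5.
Step 3: lead(−3x⁶ + 24x⁴ + 10x³ − 8x² + 17x − 5) ÷ lead(D) = −3x⁶ ÷ −x = 3x⁵. Subtract (3x⁵)·D = −3x⁶ + 9x⁵. Remainder: −9x⁵ + 24x⁴ + 10x³ − 8x² + 17x − 5.
Step 4: lead(−9x⁵ + 24x⁴ + 10x³ − 8x² + 17x − 5) ÷ lead(D) = −9x⁵ ÷ −x = 9x⁴. Subtract (9x⁴)·D = −9x⁵ + 27x⁴. Remainder: −3x⁴ + 10x³ − 8x² + 17x − 5.
Step 5: lead(−3x⁴ + 10x³ − 8x² + 17x − 5) ÷ lead(D) = −3x⁴ ÷ −x = 3x³. Subtract (3x³)·D = −3x⁴ + 9x³. Remainder: x³ − 8x² + 17x − 5.
Step 6: lead(x³ − 8x² + 17x − 5) ÷ lead(D) = x³ ÷ −x = −x². Subtract (−x²)·D = x³ − 3x². Remainder: −5x² + 17x − 5.
Step 7: lead(−5x² + 17x − 5) ÷ lead(D) = −5x² ÷ −x = 5x. Subtract (5x)·D = −5x² + 15x. Remainder: 2x − 5.
Step 8: lead(2x − 5) ÷ lead(D) = 2x ÷ −x = −2. Subtract (−2)·D = 2x − 6. Remainder: 1.

R = [1]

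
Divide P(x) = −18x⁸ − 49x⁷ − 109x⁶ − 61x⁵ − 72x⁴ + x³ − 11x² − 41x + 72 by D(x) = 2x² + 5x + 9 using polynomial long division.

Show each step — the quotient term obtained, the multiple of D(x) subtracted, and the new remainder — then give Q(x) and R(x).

Step 1: lead(−18x⁸ − 49x⁷ − 109x⁶ − 61x⁵ − 72x⁴ + x³ − 11x² − 41x + 72) ÷ lead(D) = −18x⁸ ÷ 2x² = −9x⁶. Subtract (−9x⁶)·D = −18x⁸ − 45x⁷ − 81x⁶. Remainder: −4x⁷ − 28x⁶ − 61x⁵ − 72x⁴ + x³ − 11x² − 41x + 72.
Step 2: lead(−4x⁷ − 28x⁶ − 61x⁵ − 72x⁴ + x³ − 11x² − 41x + 72) ÷ lead(D) = −4x⁷ ÷ 2x² = −2x⁵. Subtract (−2x⁵)·D = −4x⁷ − 10x⁶ − 18x⁵. Remainder: −18x⁶ − 43x⁵ − 72x⁴ + x³ − 11x² − 41x + 72.
Step 3: lead(−18x⁶ − 43x⁵ − 72x⁴ + x³ − 11x² − 41x + 72) ÷ lead(D) = −18x⁶ ÷ 2x² = −9x⁴. Subtract (−9x⁴)·D = −18x⁶ − 45x⁵ − 81x⁴. Remainder: 2x⁵ + 9x⁴ + x³ − 11x² − 41x + 72.
Step 4: lead(2x⁵ + 9x⁴ + x³ − 11x² − 41x + 72) ÷ lead(D) = 2x⁵ ÷ 2x² = x³. Subtract (x³)·D = 2x⁵ + 5x⁴ + 9x³. Remainder: 4x⁴ − 8x³ − 11x² − 41x + 72.
Step 5: lead(4x⁴ − 8x³ − 11x² − 41x + 72) ÷ lead(D) = 4x⁴ ÷ 2x² = 2x². Subtract (2x²)·D = 4x⁴ + 10x³ + 18x². Remainder: −18x³ − 29x² − 41x + 72.
Step 6: lead(−18x³ − 29x² − 41x + 72) ÷ lead(D) = −18x³ ÷ 2x² = −9x. Subtract (−9x)·D = −18x³ − 45x² − 81x. Remainder: 16x² + 40x + 72.
Step 7: lead(16x² + 40x + 72) ÷ lead(D) = 16x² ÷ 2x² = 8. Subtract (8)·D = 16x² + 40x + 72. Remainder: 0.

Q(x) = −9x⁶ − 2x⁵ − 9x⁴ + x³ + 2x² − 9x + 8; R(x) = 0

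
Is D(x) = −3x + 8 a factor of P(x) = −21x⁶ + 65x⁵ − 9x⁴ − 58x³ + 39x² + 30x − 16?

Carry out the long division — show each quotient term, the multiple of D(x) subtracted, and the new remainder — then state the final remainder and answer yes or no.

R(x) = 0, so D(x) is a factor of P(x). yes

Step 1: lead(−21x⁶ + 65x⁵ − 9x⁴ − 58x³ + 39x² + 30x − 16) ÷ lead(D) = −21x⁶ ÷ −3x = 7x⁵. Subtract (7x⁵)·D = −21x⁶ + 56x⁵. Remainder: 9x⁵ − 9x⁴ − 58x³ + 39x² + 30x − 16.
Step 2: lead(9x⁵ − 9x⁴ − 58x³ + 39x² + 30x − 16) ÷ lead(D) = 9x⁵ ÷ −3x = −3x⁴. Subtract (−3x⁴)·D = 9x⁵ − 24x⁴. Remainder: 15x⁴ − 58x³ + 39x² + 30x − 16.
Step 3: lead(15x⁴ − 58x³ + 39x² + 30x − 16) ÷ lead(D) = 15x⁴ ÷ −3x = −5x³. Subtract (−5x³)·D = 15x⁴ − 40x³. Remainder: −18x³ + 39x² + 30x − 16.
Step 4: lead(−18x³ + 39x² + 30x − 16) ÷ lead(D) = −18x³ ÷ −3x = 6x². Subtract (6x²)·D = −18x³ + 48x². Remainder: −9x² + 30x − 16.
Step 5: lead(−9x² + 30x − 16) ÷ lead(D) = −9x² ÷ −3x = 3x. Subtract (3x)·D = −9x² + 24x. Remainder: 6x − 16.
Step 6: lead(6x − 16) ÷ lead(D) = 6x ÷ −3x = −2. Subtract (−2)·D = 6x − 16. Remainder: 0.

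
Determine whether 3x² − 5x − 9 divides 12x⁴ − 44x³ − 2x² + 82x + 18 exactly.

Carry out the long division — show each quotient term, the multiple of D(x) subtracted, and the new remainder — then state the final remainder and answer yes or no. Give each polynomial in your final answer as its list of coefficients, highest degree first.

Step 1: lead(12x⁴ − 44x³ − 2x² + 82x + 18) ÷ lead(D) = 12x⁴ ÷ 3x² = 4x². Subtract (4x²)·D = 12x⁴ − 20x³ − 36x². Remainder: −24x³ + 34x² + 82x + 18.
Step 2: lead(−24x³ + 34x² + 82x + 18) ÷ lead(D) = −24x³ ÷ 3x² = −8x. Subtract (−8x)·D = −24x³ + 40x² + 72x. Remainder: −6x² + 10x + 18.
Step 3: lead(−6x² + 10x + 18) ÷ lead(D) = −6x² ÷ 3x² = −2. Subtract (−2)·D = −6x² + 10x + 18. Remainder: 0.

R = [0], so D(x) is a factor of P(x). yes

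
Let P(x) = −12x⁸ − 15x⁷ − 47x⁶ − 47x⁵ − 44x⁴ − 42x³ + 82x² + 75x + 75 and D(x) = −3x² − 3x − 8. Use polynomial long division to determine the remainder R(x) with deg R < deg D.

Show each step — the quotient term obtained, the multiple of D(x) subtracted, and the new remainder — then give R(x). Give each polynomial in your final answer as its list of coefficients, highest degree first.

R = [8, 3]

Step 1: lead(−12x⁸ − 15x⁷ − 47x⁶ − 47x⁵ − 44x⁴ − 42x³ + 82x² + 75x + 75) ÷ lead(D) = −12x⁸ ÷ −3x² = 4x⁶. Subtract (4x⁶)·D = −12x⁸ − 12x⁷ − 32x⁶. Remainder: −3x⁷ − 15x⁶ − 47x⁵ − 44x⁴ − 42x³ + 82x² + 75x + 75.
Step 2: lead(−3x⁷ − 15x⁶ − 47x⁵ − 44x⁴ − 42x³ + 82x² + 75x + 75) ÷ lead(D) = −3x⁷ ÷ −3x² = x⁵. Subtract (x⁵)·D = −3x⁷ − 3x⁶ − 8x⁵. Remainder: −12x⁶ − 39x⁵ − 44x⁴ − 42x³ + 82x² + 75x + 75.
Step 3: lead(−12x⁶ − 39x⁵ − 44x⁴ − 42x³ + 82x² + 75x + 75) ÷ lead(D) = −12x⁶ ÷ −3x² = 4x⁴. Subtract (4x⁴)·D = −12x⁶ − 12x⁵ − 32x⁴. Remainder: −27x⁵ − 12x⁴ − 42x³ + 82x² + 75x + 75.
Step 4: lead(−27x⁵ − 12x⁴ − 42x³ + 82x² + 75x + 75) ÷ lead(D) = −27x⁵ ÷ −3x² = 9x³. Subtract (9x³)·D = −27x⁵ − 27x⁴ − 72x³. Remainder: 15x⁴ + 30x³ + 82x² + 75x + 75.
Step 5: lead(15x⁴ + 30x³ + 82x² + 75x + 75) ÷ lead(D) = 15x⁴ ÷ −3x² = −5x². Subtract (−5x²)·D = 15x⁴ + 15x³ + 40x². Remainder: 15x³ + 42x² + 75x + 75.
Step 6: lead(15x³ + 42x² + 75x + 75) ÷ lead(D) = 15x³ ÷ −3x² = −5x. Subtract (−5x)·D = 15x³ + 15x² + 40x. Remainder: 27x² + 35x + 75.
Step 7: lead(27x² + 35x + 75) ÷ lead(D) = 27x² ÷ −3x² = −9. Subtract (−9)·D = 27x² + 27x + 72. Remainder: 8x + 3.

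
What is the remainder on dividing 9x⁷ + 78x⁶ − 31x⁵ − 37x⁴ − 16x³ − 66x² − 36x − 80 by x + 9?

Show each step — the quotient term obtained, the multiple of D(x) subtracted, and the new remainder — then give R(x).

Step 1: lead(9x⁷ + 78x⁶ − 31x⁵ − 37x⁴ − 16x³ − 66x² − 36x − 80) ÷ lead(D) = 9x⁷ ÷ x = 9x⁶. Subtract (9x⁶)·D = 9x⁷ + 81x⁶. Remainder: −3x⁶ − 31x⁵ − 37x⁴ − 16x³ − 66x² − 36x − 80.
Step 2: lead(−3x⁶ − 31x⁵ − 37x⁴ − 16x³ − 66x² − 36x − 80) ÷ lead(D) = −3x⁶ ÷ x = −3x⁵. Subtract (−3x⁵)·D = −3x⁶ − 27x⁵. Remainder: −4x⁵ − 37x⁴ − 16x³ − 66x² − 36x − 80.
Step 3: lead(−4x⁵ − 37x⁴ − 16x³ − 66x² − 36x − 80) ÷ lead(D) = −4x⁵ ÷ x = −4x⁴. Subtract (−4x⁴)·D = −4x⁵ − 36x⁴. Remainder: −x⁴ − 16x³ − 66x² − 36x − 80.
Step 4: lead(−x⁴ − 16x³ − 66x² − 36x − 80) ÷ lead(D) = −x⁴ ÷ x = −x³. Subtract (−x³)·D = −x⁴ − 9x³. Remainder: −7x³ − 66x² − 36x − 80.
Step 5: lead(−7x³ − 66x² − 36x − 80) ÷ lead(D) = −7x³ ÷ x = −7x². Subtract (−7x²)·D = −7x³ − 63x². Remainder: −3x² − 36x − 80.
Step 6: lead(−3x² − 36x − 80) ÷ lead(D) = −3x² ÷ x = −3x. Subtract (−3x)·D = −3x² − 27x. Remainder: −9x − 80.
Step 7: lead(−9x − 80) ÷ lead(D) = −9x ÷ x = −9. Subtract (−9)·D = −9x − 81. Remainder: 1.

R(x) = 1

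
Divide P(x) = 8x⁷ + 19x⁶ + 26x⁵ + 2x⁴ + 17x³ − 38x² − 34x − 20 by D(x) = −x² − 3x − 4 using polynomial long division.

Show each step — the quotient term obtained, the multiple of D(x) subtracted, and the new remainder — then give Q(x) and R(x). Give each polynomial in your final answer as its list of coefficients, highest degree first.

Q = [-8, 5, -9, 5, 4, 6]; R = [4]

Step 1: lead(8x⁷ + 19x⁶ + 26x⁵ + 2x⁴ + 17x³ − 38x² − 34x − 20) ÷ lead(D) = 8x⁷ ÷ −x² = −8x⁵. Subtract (−8x⁵)·D = 8x⁷ + 24x⁶ + 32x⁵. Remainder: −5x⁶ − 6x⁵ + 2x⁴ + 17x³ − 38x² − 34x − 20.
Step 2: lead(−5x⁶ − 6x⁵ + 2x⁴ + 17x³ − 38x² − 34x − 20) ÷ lead(D) = −5x⁶ ÷ −x² = 5x⁴. Subtract (5x⁴)·D = −5x⁶ − 15x⁵ − 20x⁴. Remainder: 9x⁵ + 22x⁴ + 17x³ − 38x² − 34x − 20.
Step 3: lead(9x⁵ + 22x⁴ + 17x³ − 38x² − 34x − 20) ÷ lead(D) = 9x⁵ ÷ −x² = −9x³. Subtract (−9x³)·D = 9x⁵ + 27x⁴ + 36x³. Remainder: −5x⁴ − 19x³ − 38x² − 34x − 20.
Step 4: lead(−5x⁴ − 19x³ − 38x² − 34x − 20) ÷ lead(D) = −5x⁴ ÷ −x² = 5x². Subtract (5x²)·D = −5x⁴ − 15x³ − 20x². Remainder: −4x³ − 18x² − 34x − 20.
Step 5: lead(−4x³ − 18x² − 34x − 20) ÷ lead(D) = −4x³ ÷ −x² = 4x. Subtract (4x)·D = −4x³ − 12x² − 16x. Remainder: −6x² − 18x − 20.
Step 6: lead(−6x² − 18x − 20) ÷ lead(D) = −6x² ÷ −x² = 6. Subtract (6)·D = −6x² − 18x − 24. Remainder: 4.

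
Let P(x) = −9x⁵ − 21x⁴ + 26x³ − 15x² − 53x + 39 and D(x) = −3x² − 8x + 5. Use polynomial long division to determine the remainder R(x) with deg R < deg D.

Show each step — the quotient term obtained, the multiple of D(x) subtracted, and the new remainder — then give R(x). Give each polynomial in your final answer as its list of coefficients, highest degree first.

R = [9]

Step 1: lead(−9x⁵ − 21x⁴ + 26x³ − 15x² − 53x + 39) ÷ lead(D) = −9x⁵ ÷ −3x² = 3x³. Subtract (3x³)·D = −9x⁵ − 24x⁴ + 15x³. Remainder: 3x⁴ + 11x³ − 15x² − 53x + 39.
Step 2: lead(3x⁴ + 11x³ − 15x² − 53x + 39) ÷ lead(D) = 3x⁴ ÷ −3x² = −x². Subtract (−x²)·D = 3x⁴ + 8x³ − 5x². Remainder: 3x³ − 10x² − 53x + 39.
Step 3: lead(3x³ − 10x² − 53x + 39) ÷ lead(D) = 3x³ ÷ −3x² = −x. Subtract (−x)·D = 3x³ + 8x² − 5x. Remainder: −18x² − 48x + 39.
Step 4: lead(−18x² − 48x + 39) ÷ lead(D) = −18x² ÷ −3x² = 6. Subtract (6)·D = −18x² − 48x + 30. Remainder: 9.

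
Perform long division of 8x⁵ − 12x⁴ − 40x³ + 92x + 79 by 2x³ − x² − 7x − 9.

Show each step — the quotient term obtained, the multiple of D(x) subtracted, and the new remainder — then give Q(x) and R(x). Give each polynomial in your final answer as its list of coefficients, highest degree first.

Step 1: lead(8x⁵ − 12x⁴ − 40x³ + 92x + 79) ÷ lead(D) = 8x⁵ ÷ 2x³ = 4x². Subtract (4x²)·D = 8x⁵ − 4x⁴ − 28x³ − 36x². Remainder: −8x⁴ − 12x³ + 36x² + 92x + 79.
Step 2: lead(−8x⁴ − 12x³ + 36x² + 92x + 79) ÷ lead(D) = −8x⁴ ÷ 2x³ = −4x. Subtract (−4x)·D = −8x⁴ + 4x³ + 28x² + 36x. Remainder: −16x³ + 8x² + 56x + 79.
Step 3: lead(−16x³ + 8x² + 56x + 79) ÷ lead(D) = −16x³ ÷ 2x³ = −8. Subtract (−8)·D = −16x³ + 8x² + 56x + 72. Remainder: 7.

Q = [4, -4, -8]; R = [7]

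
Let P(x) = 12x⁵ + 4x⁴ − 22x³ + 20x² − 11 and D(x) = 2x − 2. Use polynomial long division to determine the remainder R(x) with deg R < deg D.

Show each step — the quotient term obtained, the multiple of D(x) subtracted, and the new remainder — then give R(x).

R(x) = 3

Step 1: lead(12x⁵ + 4x⁴ − 22x³ + 20x² − 11) ÷ lead(D) = 12x⁵ ÷ 2x = 6x⁴. Subtract (6x⁴)·D = 12x⁵ − 12x⁴. Remainder: 16x⁴ − 22x³ + 20x² − 11.
Step 2: lead(16x⁴ − 22x³ + 20x² − 11) ÷ lead(D) = 16x⁴ ÷ 2x = 8x³. Subtract (8x³)·D = 16x⁴ − 16x³. Remainder: −6x³ + 20x² − 11.
Step 3: lead(−6x³ + 20x² − 11) ÷ lead(D) = −6x³ ÷ 2x = −3x². Subtract (−3x²)·D = −6x³ + 6x². Remainder: 14x² − 11.
Step 4: lead(14x² − 11) ÷ lead(D) = 14x² ÷ 2x = 7x. Subtract (7x)·D = 14x² − 14x. Remainder: 14x − 11.
Step 5: lead(14x − 11) ÷ lead(D) = 14x ÷ 2x = 7. Subtract (7)·D = 14x − 14. Remainder: 3.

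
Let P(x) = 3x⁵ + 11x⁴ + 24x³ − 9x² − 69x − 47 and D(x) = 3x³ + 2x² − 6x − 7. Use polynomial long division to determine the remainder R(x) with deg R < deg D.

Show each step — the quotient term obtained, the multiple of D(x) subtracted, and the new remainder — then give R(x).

R(x) = 9

Step 1: lead(3x⁵ + 11x⁴ + 24x³ − 9x² − 69x − 47) ÷ lead(D) = 3x⁵ ÷ 3x³ = x². Subtract (x²)·D = 3x⁵ + 2x⁴ − 6x³ − 7x². Remainder: 9x⁴ + 30x³ − 2x² − 69x − 47.
Step 2: lead(9x⁴ + 30x³ − 2x² − 69x − 47) ÷ lead(D) = 9x⁴ ÷ 3x³ = 3x. Subtract (3x)·D = 9x⁴ + 6x³ − 18x² − 21x. Remainder: 24x³ + 16x² − 48x − 47.
Step 3: lead(24x³ + 16x² − 48x − 47) ÷ lead(D) = 24x³ ÷ 3x³ = 8. Subtract (8)·D = 24x³ + 16x² − 48x − 56. Remainder: 9.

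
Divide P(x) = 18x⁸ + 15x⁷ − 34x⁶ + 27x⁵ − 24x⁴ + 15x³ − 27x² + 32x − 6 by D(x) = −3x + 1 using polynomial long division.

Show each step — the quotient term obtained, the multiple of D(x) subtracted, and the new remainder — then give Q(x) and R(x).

Q(x) = −6x⁷ − 7x⁶ + 9x⁵ − 6x⁴ + 6x³ − 3x² + 8x − 8; R(x) = 2

Step 1: lead(18x⁸ + 15x⁷ − 34x⁶ + 27x⁵ − 24x⁴ + 15x³ − 27x² + 32x − 6) ÷ lead(D) = 18x⁸ ÷ −3x = −6x⁷. Subtract (−6x⁷)·D = 18x⁸ − 6x⁷. Remainder: 21x⁷ − 34x⁶ + 27x⁵ − 24x⁴ + 15x³ − 27x² + 32x − 6.
Step 2: lead(21x⁷ − 34x⁶ + 27x⁵ − 24x⁴ + 15x³ − 27x² + 32x − 6) ÷ lead(D) = 21x⁷ ÷ −3x = −7x⁶. Subtract (−7x⁶)·D = 21x⁷ − 7x⁶. Remainder: −27x⁶ + 27x⁵ − 24x⁴ + 15x³ − 27x² + 32x − 6.
Step 3: lead(−27x⁶ + 27x⁵ − 24x⁴ + 15x³ − 27x² + 32x − 6) ÷ lead(D) = −27x⁶ ÷ −3x = 9x⁵. Subtract (9x⁵)·D = −27x⁶ + 9x⁵. Remainder: 18x⁵ − 24x⁴ + 15x³ − 27x² + 32x − 6.
Step 4: lead(18x⁵ − 24x⁴ + 15x³ − 27x² + 32x − 6) ÷ lead(D) = 18x⁵ ÷ −3x = −6x⁴. Subtract (−6x⁴)·D = 18x⁵ − 6x⁴. Remainder: −18x⁴ + 15x³ − 27x² + 32x − 6.
Step 5: lead(−18x⁴ + 15x³ − 27x² + 32x − 6) ÷ lead(D) = −18x⁴ ÷ −3x = 6x³. Subtract (6x³)·D = −18x⁴ + 6x³. Remainder: 9x³ − 27x² + 32x − 6.
Step 6: lead(9x³ − 27x² + 32x − 6) ÷ lead(D) = 9x³ ÷ −3x = −3x². Subtract (−3x²)·D = 9x³ − 3x². Remainder: −24x² + 32x − 6.
Step 7: lead(−24x² + 32x − 6) ÷ lead(D) = −24x² ÷ −3x = 8x. Subtract (8x)·D = −24x² + 8x. Remainder: 24x − 6.
Step 8: lead(24x − 6) ÷ lead(D) = 24x ÷ −3x = −8. Subtract (−8)·D = 24x − 8. Remainder: 2.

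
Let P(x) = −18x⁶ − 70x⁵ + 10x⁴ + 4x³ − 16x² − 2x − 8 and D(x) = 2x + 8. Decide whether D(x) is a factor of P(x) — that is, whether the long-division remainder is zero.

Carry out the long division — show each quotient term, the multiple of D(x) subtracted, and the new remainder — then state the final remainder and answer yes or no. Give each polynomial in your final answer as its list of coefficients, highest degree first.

R = [0], so D(x) is a factor of P(x). yes

Step 1: lead(−18x⁶ − 70x⁵ + 10x⁴ + 4x³ − 16x² − 2x − 8) ÷ lead(D) = −18x⁶ ÷ 2x = −9x⁵. Subtract (−9x⁵)·D = −18x⁶ − 72x⁵. Remainder: 2x⁵ + 10x⁴ + 4x³ − 16x² − 2x − 8.
Step 2: lead(2x⁵ + 10x⁴ + 4x³ − 16x² − 2x − 8) ÷ lead(D) = 2x⁵ ÷ 2x = x⁴. Subtract (x⁴)·D = 2x⁵ + 8x⁴. Remainder: 2x⁴ + 4x³ − 16x² − 2x − 8.
Step 3: lead(2x⁴ + 4x³ − 16x² − 2x − 8) ÷ lead(D) = 2x⁴ ÷ 2x = x³. Subtract (x³)·D = 2x⁴ + 8x³. Remainder: −4x³ − 16x² − 2x − 8.
Step 4: lead(−4x³ − 16x² − 2x − 8) ÷ lead(D) = −4x³ ÷ 2x = −2x². Subtract (−2x²)·D = −4x³ − 16x². Remainder: −2x − 8.
Step 5: lead(−2x − 8) ÷ lead(D) = −2x ÷ 2x = −1. Subtract (−1)·D = −2x − 8. Remainder: 0.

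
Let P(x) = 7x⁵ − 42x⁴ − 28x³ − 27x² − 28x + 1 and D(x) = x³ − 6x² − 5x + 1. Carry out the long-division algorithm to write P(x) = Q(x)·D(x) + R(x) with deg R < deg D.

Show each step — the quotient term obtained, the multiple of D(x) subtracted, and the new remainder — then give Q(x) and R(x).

Step 1: lead(7x⁵ − 42x⁴ − 28x³ − 27x² − 28x + 1) ÷ lead(D) = 7x⁵ ÷ x³ = 7x². Subtract (7x²)·D = 7x⁵ − 42x⁴ − 35x³ + 7x². Remainder: 7x³ − 34x² − 28x + 1.
Step 2: lead(7x³ − 34x² − 28x + 1) ÷ lead(D) = 7x³ ÷ x³ = 7. Subtract (7)·D = 7x³ − 42x² − 35x + 7. Remainder: 8x² + 7x − 6.

Q(x) = 7x² + 7; R(x) = 8x² + 7x − 6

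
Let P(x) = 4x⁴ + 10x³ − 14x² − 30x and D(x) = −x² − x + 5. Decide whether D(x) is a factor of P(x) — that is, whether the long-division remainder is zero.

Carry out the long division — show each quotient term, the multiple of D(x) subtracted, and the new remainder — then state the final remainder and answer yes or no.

R(x) = 0, so D(x) is a factor of P(x). yes

Step 1: lead(4x⁴ + 10x³ − 14x² − 30x) ÷ lead(D) = 4x⁴ ÷ −x² = −4x². Subtract (−4x²)·D = 4x⁴ + 4x³ − 20x². Remainder: 6x³ + 6x² − 30x.
Step 2: lead(6x³ + 6x² − 30x) ÷ lead(D) = 6x³ ÷ −x² = −6x. Subtract (−6x)·D = 6x³ + 6x² − 30x. Remainder: 0.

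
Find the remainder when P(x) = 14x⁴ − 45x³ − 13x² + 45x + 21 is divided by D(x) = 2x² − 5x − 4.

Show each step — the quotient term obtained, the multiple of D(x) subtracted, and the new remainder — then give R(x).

R(x) = 1

Step 1: lead(14x⁴ − 45x³ − 13x² + 45x + 21) ÷ lead(D) = 14x⁴ ÷ 2x² = 7x². Subtract (7x²)·D = 14x⁴ − 35x³ − 28x². Remainder: −10x³ + 15x² + 45x + 21.
Step 2: lead(−10x³ + 15x² + 45x + 21) ÷ lead(D) = −10x³ ÷ 2x² = −5x. Subtract (−5x)·D = −10x³ + 25x² + 20x. Remainder: −10x² + 25x + 21.
Step 3: lead(−10x² + 25x + 21) ÷ lead(D) = −10x² ÷ 2x² = −5. Subtract (−5)·D = −10x² + 25x + 20. Remainder: 1.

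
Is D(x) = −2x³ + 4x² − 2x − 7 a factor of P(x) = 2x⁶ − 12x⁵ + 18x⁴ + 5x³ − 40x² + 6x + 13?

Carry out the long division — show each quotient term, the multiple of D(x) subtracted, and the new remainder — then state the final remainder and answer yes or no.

Step 1: lead(2x⁶ − 12x⁵ + 18x⁴ + 5x³ − 40x² + 6x + 13) ÷ lead(D) = 2x⁶ ÷ −2x³ = −x³. Subtract (−x³)·D = 2x⁶ − 4x⁵ + 2x⁴ + 7x³. Remainder: −8x⁵ + 16x⁴ − 2x³ − 40x² + 6x + 13.
Step 2: lead(−8x⁵ + 16x⁴ − 2x³ − 40x² + 6x + 13) ÷ lead(D) = −8x⁵ ÷ −2x³ = 4x². Subtract (4x²)·D = −8x⁵ + 16x⁴ − 8x³ − 28x². Remainder: 6x³ − 12x² + 6x + 13.
Step 3: lead(6x³ − 12x² + 6x + 13) ÷ lead(D) = 6x³ ÷ −2x³ = −3. Subtract (−3)·D = 6x³ − 12x² + 6x + 21. Remainder: −8.

R(x) = −8, so D(x) is not a factor of P(x). no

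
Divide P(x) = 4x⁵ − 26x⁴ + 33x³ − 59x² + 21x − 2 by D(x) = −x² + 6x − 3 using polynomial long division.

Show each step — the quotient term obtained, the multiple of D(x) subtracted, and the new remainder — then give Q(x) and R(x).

Step 1: lead(4x⁵ − 26x⁴ + 33x³ − 59x² + 21x − 2) ÷ lead(D) = 4x⁵ ÷ −x² = −4x³. Subtract (−4x³)·D = 4x⁵ − 24x⁴ + 12x³. Remainder: −2x⁴ + 21x³ − 59x² + 21x − 2.
Step 2: lead(−2x⁴ + 21x³ − 59x² + 21x − 2) ÷ lead(D) = −2x⁴ ÷ −x² = 2x². Subtract (2x²)·D = −2x⁴ + 12x³ − 6x². Remainder: 9x³ − 53x² + 21x − 2.
Step 3: lead(9x³ − 53x² + 21x − 2) ÷ lead(D) = 9x³ ÷ −x² = −9x. Subtract (−9x)·D = 9x³ − 54x² + 27x. Remainder: x² − 6x − 2.
Step 4: lead(x² − 6x − 2) ÷ lead(D) = x² ÷ −x² = −1. Subtract (−1)·D = x² − 6x + 3. Remainder: −5.

Q(x) = −4x³ + 2x² − 9x − 1; R(x) = −5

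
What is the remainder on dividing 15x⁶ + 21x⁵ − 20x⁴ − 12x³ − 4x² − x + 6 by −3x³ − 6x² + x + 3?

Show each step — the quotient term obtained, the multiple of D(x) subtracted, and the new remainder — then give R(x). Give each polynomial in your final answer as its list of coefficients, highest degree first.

R = [0]

Step 1: lead(15x⁶ + 21x⁵ − 20x⁴ − 12x³ − 4x² − x + 6) ÷ lead(D) = 15x⁶ ÷ −3x³ = −5x³. Subtract (−5x³)·D = 15x⁶ + 30x⁵ − 5x⁴ − 15x³. Remainder: −9x⁵ − 15x⁴ + 3x³ − 4x² − x + 6.
Step 2: lead(−9x⁵ − 15x⁴ + 3x³ − 4x² − x + 6) ÷ lead(D) = −9x⁵ ÷ −3x³ = 3x². Subtract (3x²)·D = −9x⁵ − 18x⁴ + 3x³ + 9x². Remainder: 3x⁴ − 13x² − x + 6.
Step 3: lead(3x⁴ − 13x² − x + 6) ÷ lead(D) = 3x⁴ ÷ −3x³ = −x. Subtract (−x)·D = 3x⁴ + 6x³ − x² − 3x. Remainder: −6x³ − 12x² + 2x + 6.
Step 4: lead(−6x³ − 12x² + 2x + 6) ÷ lead(D) = −6x³ ÷ −3x³ = 2. Subtract (2)·D = −6x³ − 12x² + 2x + 6. Remainder: 0.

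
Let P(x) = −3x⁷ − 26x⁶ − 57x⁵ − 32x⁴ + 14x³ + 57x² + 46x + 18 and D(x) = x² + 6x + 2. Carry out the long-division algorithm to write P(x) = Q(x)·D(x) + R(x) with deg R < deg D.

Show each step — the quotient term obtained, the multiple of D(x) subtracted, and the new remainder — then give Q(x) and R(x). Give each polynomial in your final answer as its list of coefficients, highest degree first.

Q = [-3, -8, -3, 2, 8, 5]; R = [8]

Step 1: lead(−3x⁷ − 26x⁶ − 57x⁵ − 32x⁴ + 14x³ + 57x² + 46x + 18) ÷ lead(D) = −3x⁷ ÷ x² = −3x⁵. Subtract (−3x⁵)·D = −3x⁷ − 18x⁶ − 6x⁵. Remainder: −8x⁶ − 51x⁵ − 32x⁴ + 14x³ + 57x² + 46x + 18.
Step 2: lead(−8x⁶ − 51x⁵ − 32x⁴ + 14x³ + 57x² + 46x + 18) ÷ lead(D) = −8x⁶ ÷ x² = −8x⁴. Subtract (−8x⁴)·D = −8x⁶ − 48x⁵ − 16x⁴. Remainder: −3x⁵ − 16x⁴ + 14x³ + 57x² + 46x + 18.
Step 3: lead(−3x⁵ − 16x⁴ + 14x³ + 57x² + 46x + 18) ÷ lead(D) = −3x⁵ ÷ x² = −3x³. Subtract (−3x³)·D = −3x⁵ − 18x⁴ − 6x³. Remainder: 2x⁴ + 20x³ + 57x² + 46x + 18.
Step 4: lead(2x⁴ + 20x³ + 57x² + 46x + 18) ÷ lead(D) = 2x⁴ ÷ x² = 2x². Subtract (2x²)·D = 2x⁴ + 12x³ + 4x². Remainder: 8x³ + 53x² + 46x + 18.
Step 5: lead(8x³ + 53x² + 46x + 18) ÷ lead(D) = 8x³ ÷ x² = 8x. Subtract (8x)·D = 8x³ + 48x² + 16x. Remainder: 5x² + 30x + 18.
Step 6: lead(5x² + 30x + 18) ÷ lead(D) = 5x² ÷ x² = 5. Subtract (5)·D = 5x² + 30x + 10. Remainder: 8.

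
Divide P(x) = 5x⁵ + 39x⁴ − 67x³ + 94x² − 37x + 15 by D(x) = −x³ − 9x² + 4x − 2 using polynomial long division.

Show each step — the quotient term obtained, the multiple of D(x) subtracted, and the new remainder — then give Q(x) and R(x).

Q(x) = −5x² + 6x − 7; R(x) = −3x² + 3x + 1

Step 1: lead(5x⁵ + 39x⁴ − 67x³ + 94x² − 37x + 15) ÷ lead(D) = 5x⁵ ÷ −x³ = −5x². Subtract (−5x²)·D = 5x⁵ + 45x⁴ − 20x³ + 10x². Remainder: −6x⁴ − 47x³ + 84x² − 37x + 15.
Step 2: lead(−6x⁴ − 47x³ + 84x² − 37x + 15) ÷ lead(D) = −6x⁴ ÷ −x³ = 6x. Subtract (6x)·D = −6x⁴ − 54x³ + 24x² − 12x. Remainder: 7x³ + 60x² − 25x + 15.
Step 3: lead(7x³ + 60x² − 25x + 15) ÷ lead(D) = 7x³ ÷ −x³ = −7. Subtract (−7)·D = 7x³ + 63x² − 28x + 14. Remainder: −3x² + 3x + 1.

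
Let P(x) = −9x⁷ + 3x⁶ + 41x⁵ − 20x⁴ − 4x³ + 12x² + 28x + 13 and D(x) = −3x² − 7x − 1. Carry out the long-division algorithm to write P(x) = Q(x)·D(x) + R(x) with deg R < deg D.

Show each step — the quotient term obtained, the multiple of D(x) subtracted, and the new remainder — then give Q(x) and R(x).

Step 1: lead(−9x⁷ + 3x⁶ + 41x⁵ − 20x⁴ − 4x³ + 12x² + 28x + 13) ÷ lead(D) = −9x⁷ ÷ −3x² = 3x⁵. Subtract (3x⁵)·D = −9x⁷ − 21x⁶ − 3x⁵. Remainder: 24x⁶ + 44x⁵ − 20x⁴ − 4x³ + 12x² + 28x + 13.
Step 2: lead(24x⁶ + 44x⁵ − 20x⁴ − 4x³ + 12x² + 28x + 13) ÷ lead(D) = 24x⁶ ÷ −3x² = −8x⁴. Subtract (−8x⁴)·D = 24x⁶ + 56x⁵ + 8x⁴. Remainder: −12x⁵ − 28x⁴ − 4x³ + 12x² + 28x + 13.
Step 3: lead(−12x⁵ − 28x⁴ − 4x³ + 12x² + 28x + 13) ÷ lead(D) = −12x⁵ ÷ −3x² = 4x³. Subtract (4x³)·D = −12x⁵ − 28x⁴ − 4x³. Remainder: 12x² + 28x + 13.
Step 4: lead(12x² + 28x + 13) ÷ lead(D) = 12x² ÷ −3x² = −4. Subtract (−4)·D = 12x² + 28x + 4. Remainder: 9.

Q(x) = 3x⁵ − 8x⁴ + 4x³ − 4; R(x) = 9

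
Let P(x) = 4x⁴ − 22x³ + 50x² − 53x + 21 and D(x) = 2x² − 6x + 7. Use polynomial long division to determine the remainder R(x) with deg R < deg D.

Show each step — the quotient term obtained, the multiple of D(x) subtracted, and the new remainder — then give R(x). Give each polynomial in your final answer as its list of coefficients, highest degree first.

R = [0]

Step 1: lead(4x⁴ − 22x³ + 50x² − 53x + 21) ÷ lead(D) = 4x⁴ ÷ 2x² = 2x². Subtract (2x²)·D = 4x⁴ − 12x³ + 14x². Remainder: −10x³ + 36x² − 53x + 21.
Step 2: lead(−10x³ + 36x² − 53x + 21) ÷ lead(D) = −10x³ ÷ 2x² = −5x. Subtract (−5x)·D = −10x³ + 30x² − 35x. Remainder: 6x² − 18x + 21.
Step 3: lead(6x² − 18x + 21) ÷ lead(D) = 6x² ÷ 2x² = 3. Subtract (3)·D = 6x² − 18x + 21. Remainder: 0.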